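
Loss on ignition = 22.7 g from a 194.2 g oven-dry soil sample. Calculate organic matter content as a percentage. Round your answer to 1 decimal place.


Step 1: OM% = 100 * LOI / sample mass
Step 2: OM = 100 * 22.7 / 194.2
Step 3: OM = 11.7%

11.7


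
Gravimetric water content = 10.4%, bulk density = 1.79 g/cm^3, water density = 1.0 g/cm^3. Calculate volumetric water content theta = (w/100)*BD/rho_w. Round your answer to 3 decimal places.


Step 1: theta = (w / 100) * BD / rho_w
Step 2: theta = (10.4 / 100) * 1.79 / 1.0
Step 3: theta = 0.104 * 1.79
Step 4: theta = 0.186

0.186


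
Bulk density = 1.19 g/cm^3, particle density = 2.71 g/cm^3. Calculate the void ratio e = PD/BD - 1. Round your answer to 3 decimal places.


Step 1: e = PD / BD - 1
Step 2: e = 2.71 / 1.19 - 1
Step 3: e = 2.27731 - 1
Step 4: e = 1.277

1.277


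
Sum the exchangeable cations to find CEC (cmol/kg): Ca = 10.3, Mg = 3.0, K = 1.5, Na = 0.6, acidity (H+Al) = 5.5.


Step 1: CEC = Ca + Mg + K + Na + (H+Al)
Step 2: CEC = 10.3 + 3.0 + 1.5 + 0.6 + 5.5
Step 3: CEC = 20.9 cmol/kg

20.9


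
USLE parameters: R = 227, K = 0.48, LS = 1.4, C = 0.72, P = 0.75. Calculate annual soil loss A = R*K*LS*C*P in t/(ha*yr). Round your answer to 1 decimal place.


Step 1: A = R * K * LS * C * P
Step 2: R * K = 227 * 0.48 = 108.96
Step 3: (R*K) * LS = 108.96 * 1.4 = 152.544
Step 4: * C * P = 152.544 * 0.72 * 0.75 = 82.4
Step 5: A = 82.4 t/(ha*yr)

82.4


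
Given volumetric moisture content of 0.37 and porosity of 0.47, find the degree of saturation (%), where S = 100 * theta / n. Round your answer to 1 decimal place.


Step 1: S = 100 * theta_v / n
Step 2: S = 100 * 0.37 / 0.47
Step 3: S = 78.7%

78.7


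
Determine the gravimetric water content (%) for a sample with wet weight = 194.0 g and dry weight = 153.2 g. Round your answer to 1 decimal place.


Step 1: Water mass = wet - dry = 194.0 - 153.2 = 40.8 g
Step 2: w = 100 * water mass / dry mass
Step 3: w = 100 * 40.8 / 153.2 = 26.6%

26.6


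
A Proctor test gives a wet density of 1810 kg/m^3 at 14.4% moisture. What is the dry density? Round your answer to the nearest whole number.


Step 1: Dry density = wet density / (1 + w/100)
Step 2: Dry density = 1810 / (1 + 14.4/100)
Step 3: Dry density = 1810 / 1.144
Step 4: Dry density = 1582 kg/m^3

1582


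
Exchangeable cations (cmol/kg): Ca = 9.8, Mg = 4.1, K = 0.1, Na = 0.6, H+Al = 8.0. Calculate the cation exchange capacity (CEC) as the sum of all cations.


Step 1: CEC = Ca + Mg + K + Na + (H+Al)
Step 2: CEC = 9.8 + 4.1 + 0.1 + 0.6 + 8.0
Step 3: CEC = 22.6 cmol/kg

22.6


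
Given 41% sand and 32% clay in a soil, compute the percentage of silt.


Step 1: sand + silt + clay = 100%
Step 2: silt = 100 - sand - clay
Step 3: silt = 100 - 41 - 32
Step 4: silt = 27%

27


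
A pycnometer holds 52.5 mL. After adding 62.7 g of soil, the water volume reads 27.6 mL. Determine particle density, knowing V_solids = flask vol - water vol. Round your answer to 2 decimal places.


Step 1: Volume of solids = flask volume - water volume with soil
Step 2: V_solids = 52.5 - 27.6 = 24.9 mL
Step 3: Particle density = mass / V_solids = 62.7 / 24.9 = 2.52 g/cm^3

2.52


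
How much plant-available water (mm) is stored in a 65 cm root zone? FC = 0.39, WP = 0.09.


Step 1: Available water = (FC - WP) * depth * 10
Step 2: AW = (0.39 - 0.09) * 65 * 10
Step 3: AW = 0.3 * 65 * 10
Step 4: AW = 195.0 mm

195.0


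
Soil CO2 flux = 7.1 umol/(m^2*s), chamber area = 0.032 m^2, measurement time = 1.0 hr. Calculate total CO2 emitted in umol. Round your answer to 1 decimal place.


Step 1: Convert time to seconds: 1.0 hr * 3600 = 3600.0 s
Step 2: Total = flux * area * time_s
Step 3: Total = 7.1 * 0.032 * 3600.0
Step 4: Total = 817.9 umol

817.9


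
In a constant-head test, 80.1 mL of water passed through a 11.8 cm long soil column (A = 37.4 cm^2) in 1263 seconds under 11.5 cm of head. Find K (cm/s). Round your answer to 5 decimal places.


Step 1: K = Q * L / (A * t * h)
Step 2: Numerator = 80.1 * 11.8 = 945.18
Step 3: Denominator = 37.4 * 1263 * 11.5 = 543216.3
Step 4: K = 945.18 / 543216.3 = 0.00174 cm/s

0.00174


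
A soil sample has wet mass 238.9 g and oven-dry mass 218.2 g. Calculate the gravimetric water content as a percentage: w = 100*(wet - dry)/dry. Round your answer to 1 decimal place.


Step 1: Water mass = wet - dry = 238.9 - 218.2 = 20.7 g
Step 2: w = 100 * water mass / dry mass
Step 3: w = 100 * 20.7 / 218.2 = 9.5%

9.5


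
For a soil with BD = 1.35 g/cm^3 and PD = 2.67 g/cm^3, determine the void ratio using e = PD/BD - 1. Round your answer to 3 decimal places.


Step 1: e = PD / BD - 1
Step 2: e = 2.67 / 1.35 - 1
Step 3: e = 1.97778 - 1
Step 4: e = 0.978

0.978


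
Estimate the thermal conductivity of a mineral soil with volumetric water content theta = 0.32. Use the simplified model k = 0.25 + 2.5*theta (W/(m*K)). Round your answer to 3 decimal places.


Step 1: k = 0.25 + 2.5 * theta
Step 2: k = 0.25 + 2.5 * 0.32
Step 3: k = 0.25 + 0.8
Step 4: k = 1.05 W/(m*K)

1.05


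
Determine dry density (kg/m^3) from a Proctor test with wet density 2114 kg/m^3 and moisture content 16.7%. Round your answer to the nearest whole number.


Step 1: Dry density = wet density / (1 + w/100)
Step 2: Dry density = 2114 / (1 + 16.7/100)
Step 3: Dry density = 2114 / 1.167
Step 4: Dry density = 1811 kg/m^3

1811


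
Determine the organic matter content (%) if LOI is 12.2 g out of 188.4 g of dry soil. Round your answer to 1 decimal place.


Step 1: OM% = 100 * LOI / sample mass
Step 2: OM = 100 * 12.2 / 188.4
Step 3: OM = 6.5%

6.5


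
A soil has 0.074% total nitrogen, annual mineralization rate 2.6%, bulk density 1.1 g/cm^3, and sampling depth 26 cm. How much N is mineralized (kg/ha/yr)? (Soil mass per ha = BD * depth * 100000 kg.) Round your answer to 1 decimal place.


Step 1: Soil mass per ha = BD * depth * 100000 = 1.1 * 26 * 100000 = 2860000 kg
Step 2: Total N pool = soil mass * N%/100 = 2860000 * 0.074/100 = 2116.4 kg/ha
Step 3: N mineralized = N pool * rate%/100 = 2116.4 * 2.6/100 = 55.0 kg/ha/yr

55.0


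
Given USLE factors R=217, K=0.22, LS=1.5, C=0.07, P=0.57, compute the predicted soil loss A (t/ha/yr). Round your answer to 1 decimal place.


Step 1: A = R * K * LS * C * P
Step 2: R * K = 217 * 0.22 = 47.74
Step 3: (R*K) * LS = 47.74 * 1.5 = 71.61
Step 4: * C * P = 71.61 * 0.07 * 0.57 = 2.9
Step 5: A = 2.9 t/(ha*yr)

2.9


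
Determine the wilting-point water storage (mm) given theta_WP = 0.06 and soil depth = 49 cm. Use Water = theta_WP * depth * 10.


Step 1: Water (mm) = theta_WP * depth * 10
Step 2: Water = 0.06 * 49 * 10
Step 3: Water = 29.4 mm

29.4


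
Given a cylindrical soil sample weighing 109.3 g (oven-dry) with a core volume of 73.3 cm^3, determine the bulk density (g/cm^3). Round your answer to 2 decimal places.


Step 1: Identify the formula: BD = dry mass / volume
Step 2: Substitute values: BD = 109.3 / 73.3
Step 3: BD = 1.49 g/cm^3

1.49


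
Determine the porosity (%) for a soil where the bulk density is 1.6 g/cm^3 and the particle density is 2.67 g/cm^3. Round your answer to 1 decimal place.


Step 1: Formula: n = 100 * (1 - BD / PD)
Step 2: n = 100 * (1 - 1.6 / 2.67)
Step 3: n = 100 * (1 - 0.59925)
Step 4: n = 40.1%

40.1


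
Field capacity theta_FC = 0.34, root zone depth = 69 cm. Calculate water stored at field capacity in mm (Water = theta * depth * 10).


Step 1: Water (mm) = theta_FC * depth (cm) * 10
Step 2: Water = 0.34 * 69 * 10
Step 3: Water = 234.6 mm

234.6


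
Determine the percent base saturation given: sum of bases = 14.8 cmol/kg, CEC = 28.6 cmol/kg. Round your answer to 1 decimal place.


Step 1: BS = 100 * (sum of bases) / CEC
Step 2: BS = 100 * 14.8 / 28.6
Step 3: BS = 51.7%

51.7


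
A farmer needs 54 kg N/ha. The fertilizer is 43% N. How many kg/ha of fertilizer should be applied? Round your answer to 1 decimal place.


Step 1: Fertilizer rate = target N / (N content / 100)
Step 2: Rate = 54 / (43 / 100)
Step 3: Rate = 54 / 0.43
Step 4: Rate = 125.6 kg/ha

125.6


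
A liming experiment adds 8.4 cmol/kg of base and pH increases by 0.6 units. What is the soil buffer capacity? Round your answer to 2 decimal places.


Step 1: BC = change in base / change in pH
Step 2: BC = 8.4 / 0.6
Step 3: BC = 14.0 cmol/(kg*pH unit)

14.0


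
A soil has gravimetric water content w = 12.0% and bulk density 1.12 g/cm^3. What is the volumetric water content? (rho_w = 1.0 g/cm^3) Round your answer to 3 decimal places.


Step 1: theta = (w / 100) * BD / rho_w
Step 2: theta = (12.0 / 100) * 1.12 / 1.0
Step 3: theta = 0.12 * 1.12
Step 4: theta = 0.134

0.134


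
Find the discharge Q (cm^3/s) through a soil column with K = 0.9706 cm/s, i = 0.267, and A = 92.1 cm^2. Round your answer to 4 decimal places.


Step 1: Apply Darcy's law: Q = K * i * A
Step 2: Q = 0.9706 * 0.267 * 92.1
Step 3: Q = 23.8677 cm^3/s

23.8677


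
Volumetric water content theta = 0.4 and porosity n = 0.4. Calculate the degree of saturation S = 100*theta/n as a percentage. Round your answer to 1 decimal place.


Step 1: S = 100 * theta_v / n
Step 2: S = 100 * 0.4 / 0.4
Step 3: S = 100.0%

100.0


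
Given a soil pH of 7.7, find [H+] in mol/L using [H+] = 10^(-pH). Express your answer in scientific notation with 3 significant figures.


Step 1: [H+] = 10^(-pH)
Step 2: [H+] = 10^(-7.7)
Step 3: [H+] = 2.00e-08 mol/L

2.00e-08


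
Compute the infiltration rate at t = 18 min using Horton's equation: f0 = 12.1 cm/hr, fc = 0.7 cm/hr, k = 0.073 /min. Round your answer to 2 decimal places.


Step 1: f = fc + (f0 - fc) * exp(-k * t)
Step 2: exp(-0.073 * 18) = 0.268743
Step 3: f = 0.7 + (12.1 - 0.7) * 0.268743
Step 4: f = 0.7 + 11.4 * 0.268743
Step 5: f = 3.76 cm/hr

3.76


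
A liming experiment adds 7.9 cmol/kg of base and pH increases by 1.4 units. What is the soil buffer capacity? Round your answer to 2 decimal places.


Step 1: BC = change in base / change in pH
Step 2: BC = 7.9 / 1.4
Step 3: BC = 5.64 cmol/(kg*pH unit)

5.64


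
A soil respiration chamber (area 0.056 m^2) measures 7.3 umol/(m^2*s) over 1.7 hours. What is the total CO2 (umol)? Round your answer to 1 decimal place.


Step 1: Convert time to seconds: 1.7 hr * 3600 = 6120.0 s
Step 2: Total = flux * area * time_s
Step 3: Total = 7.3 * 0.056 * 6120.0
Step 4: Total = 2501.9 umol

2501.9


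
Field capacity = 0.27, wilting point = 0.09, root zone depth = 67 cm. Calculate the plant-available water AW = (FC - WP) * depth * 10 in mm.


Step 1: Available water = (FC - WP) * depth * 10
Step 2: AW = (0.27 - 0.09) * 67 * 10
Step 3: AW = 0.18 * 67 * 10
Step 4: AW = 120.6 mm

120.6


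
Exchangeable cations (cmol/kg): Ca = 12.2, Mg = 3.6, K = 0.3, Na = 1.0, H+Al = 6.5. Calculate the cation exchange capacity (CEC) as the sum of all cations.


Step 1: CEC = Ca + Mg + K + Na + (H+Al)
Step 2: CEC = 12.2 + 3.6 + 0.3 + 1.0 + 6.5
Step 3: CEC = 23.6 cmol/kg

23.6


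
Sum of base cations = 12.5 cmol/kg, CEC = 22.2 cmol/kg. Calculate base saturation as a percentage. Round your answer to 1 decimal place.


Step 1: BS = 100 * (sum of bases) / CEC
Step 2: BS = 100 * 12.5 / 22.2
Step 3: BS = 56.3%

56.3


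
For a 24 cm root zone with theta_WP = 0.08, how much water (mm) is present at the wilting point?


Step 1: Water (mm) = theta_WP * depth * 10
Step 2: Water = 0.08 * 24 * 10
Step 3: Water = 19.2 mm

19.2


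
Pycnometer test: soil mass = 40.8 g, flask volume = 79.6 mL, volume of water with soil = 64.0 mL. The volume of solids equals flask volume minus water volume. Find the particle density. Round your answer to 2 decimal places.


Step 1: Volume of solids = flask volume - water volume with soil
Step 2: V_solids = 79.6 - 64.0 = 15.6 mL
Step 3: Particle density = mass / V_solids = 40.8 / 15.6 = 2.62 g/cm^3

2.62


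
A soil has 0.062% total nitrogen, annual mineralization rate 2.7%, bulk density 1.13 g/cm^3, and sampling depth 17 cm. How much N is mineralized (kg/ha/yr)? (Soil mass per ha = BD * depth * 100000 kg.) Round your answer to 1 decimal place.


Step 1: Soil mass per ha = BD * depth * 100000 = 1.13 * 17 * 100000 = 1921000 kg
Step 2: Total N pool = soil mass * N%/100 = 1921000 * 0.062/100 = 1191.02 kg/ha
Step 3: N mineralized = N pool * rate%/100 = 1191.02 * 2.7/100 = 32.2 kg/ha/yr

32.2


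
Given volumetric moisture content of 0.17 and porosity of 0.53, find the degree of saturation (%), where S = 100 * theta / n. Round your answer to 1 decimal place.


Step 1: S = 100 * theta_v / n
Step 2: S = 100 * 0.17 / 0.53
Step 3: S = 32.1%

32.1


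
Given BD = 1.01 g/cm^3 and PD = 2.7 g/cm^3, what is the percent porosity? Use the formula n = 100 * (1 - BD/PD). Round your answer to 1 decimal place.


Step 1: Formula: n = 100 * (1 - BD / PD)
Step 2: n = 100 * (1 - 1.01 / 2.7)
Step 3: n = 100 * (1 - 0.37407)
Step 4: n = 62.6%

62.6


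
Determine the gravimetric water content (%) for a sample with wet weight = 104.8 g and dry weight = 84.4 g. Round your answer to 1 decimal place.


Step 1: Water mass = wet - dry = 104.8 - 84.4 = 20.4 g
Step 2: w = 100 * water mass / dry mass
Step 3: w = 100 * 20.4 / 84.4 = 24.2%

24.2


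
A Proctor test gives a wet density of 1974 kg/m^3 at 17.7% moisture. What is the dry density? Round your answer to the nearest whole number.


Step 1: Dry density = wet density / (1 + w/100)
Step 2: Dry density = 1974 / (1 + 17.7/100)
Step 3: Dry density = 1974 / 1.177
Step 4: Dry density = 1677 kg/m^3

1677


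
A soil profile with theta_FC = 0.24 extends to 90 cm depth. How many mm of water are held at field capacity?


Step 1: Water (mm) = theta_FC * depth (cm) * 10
Step 2: Water = 0.24 * 90 * 10
Step 3: Water = 216.0 mm

216.0


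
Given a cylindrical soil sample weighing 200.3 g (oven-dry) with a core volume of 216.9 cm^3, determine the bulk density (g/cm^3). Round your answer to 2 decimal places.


Step 1: Identify the formula: BD = dry mass / volume
Step 2: Substitute values: BD = 200.3 / 216.9
Step 3: BD = 0.92 g/cm^3

0.92


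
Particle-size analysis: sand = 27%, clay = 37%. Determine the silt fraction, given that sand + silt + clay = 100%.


Step 1: sand + silt + clay = 100%
Step 2: silt = 100 - sand - clay
Step 3: silt = 100 - 27 - 37
Step 4: silt = 36%

36


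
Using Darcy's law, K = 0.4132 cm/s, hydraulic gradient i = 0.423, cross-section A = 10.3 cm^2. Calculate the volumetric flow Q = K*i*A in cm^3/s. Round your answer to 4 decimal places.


Step 1: Apply Darcy's law: Q = K * i * A
Step 2: Q = 0.4132 * 0.423 * 10.3
Step 3: Q = 1.8003 cm^3/s

1.8003


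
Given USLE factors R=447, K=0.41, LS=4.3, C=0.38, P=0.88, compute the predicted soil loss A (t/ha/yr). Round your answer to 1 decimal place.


Step 1: A = R * K * LS * C * P
Step 2: R * K = 447 * 0.41 = 183.27
Step 3: (R*K) * LS = 183.27 * 4.3 = 788.061
Step 4: * C * P = 788.061 * 0.38 * 0.88 = 263.5
Step 5: A = 263.5 t/(ha*yr)

263.5


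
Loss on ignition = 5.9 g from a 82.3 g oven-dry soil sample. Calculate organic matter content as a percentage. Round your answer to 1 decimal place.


Step 1: OM% = 100 * LOI / sample mass
Step 2: OM = 100 * 5.9 / 82.3
Step 3: OM = 7.2%

7.2


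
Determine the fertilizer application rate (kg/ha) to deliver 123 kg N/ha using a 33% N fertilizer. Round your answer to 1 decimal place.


Step 1: Fertilizer rate = target N / (N content / 100)
Step 2: Rate = 123 / (33 / 100)
Step 3: Rate = 123 / 0.33
Step 4: Rate = 372.7 kg/ha

372.7


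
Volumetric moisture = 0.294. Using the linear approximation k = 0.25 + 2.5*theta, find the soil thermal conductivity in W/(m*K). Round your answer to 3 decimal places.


Step 1: k = 0.25 + 2.5 * theta
Step 2: k = 0.25 + 2.5 * 0.294
Step 3: k = 0.25 + 0.735
Step 4: k = 0.985 W/(m*K)

0.985


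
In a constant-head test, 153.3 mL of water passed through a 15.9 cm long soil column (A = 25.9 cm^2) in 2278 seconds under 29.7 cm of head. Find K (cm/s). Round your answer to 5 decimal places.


Step 1: K = Q * L / (A * t * h)
Step 2: Numerator = 153.3 * 15.9 = 2437.47
Step 3: Denominator = 25.9 * 2278 * 29.7 = 1752305.94
Step 4: K = 2437.47 / 1752305.94 = 0.00139 cm/s

0.00139


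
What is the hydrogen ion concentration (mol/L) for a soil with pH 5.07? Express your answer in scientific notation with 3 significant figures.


Step 1: [H+] = 10^(-pH)
Step 2: [H+] = 10^(-5.07)
Step 3: [H+] = 8.51e-06 mol/L

8.51e-06


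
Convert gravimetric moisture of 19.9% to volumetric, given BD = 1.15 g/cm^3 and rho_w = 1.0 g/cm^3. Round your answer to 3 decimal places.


Step 1: theta = (w / 100) * BD / rho_w
Step 2: theta = (19.9 / 100) * 1.15 / 1.0
Step 3: theta = 0.199 * 1.15
Step 4: theta = 0.229

0.229


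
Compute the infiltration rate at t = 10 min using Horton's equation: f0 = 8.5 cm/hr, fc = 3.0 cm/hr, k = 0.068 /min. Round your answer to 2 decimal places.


Step 1: f = fc + (f0 - fc) * exp(-k * t)
Step 2: exp(-0.068 * 10) = 0.506617
Step 3: f = 3.0 + (8.5 - 3.0) * 0.506617
Step 4: f = 3.0 + 5.5 * 0.506617
Step 5: f = 5.79 cm/hr

5.79


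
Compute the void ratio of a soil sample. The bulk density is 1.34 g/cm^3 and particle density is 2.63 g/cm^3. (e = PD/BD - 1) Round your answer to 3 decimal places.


Step 1: e = PD / BD - 1
Step 2: e = 2.63 / 1.34 - 1
Step 3: e = 1.96269 - 1
Step 4: e = 0.963

0.963


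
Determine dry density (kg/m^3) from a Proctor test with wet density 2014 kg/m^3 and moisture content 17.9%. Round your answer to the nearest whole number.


Step 1: Dry density = wet density / (1 + w/100)
Step 2: Dry density = 2014 / (1 + 17.9/100)
Step 3: Dry density = 2014 / 1.179
Step 4: Dry density = 1708 kg/m^3

1708


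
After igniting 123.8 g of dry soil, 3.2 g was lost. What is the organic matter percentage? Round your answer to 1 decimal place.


Step 1: OM% = 100 * LOI / sample mass
Step 2: OM = 100 * 3.2 / 123.8
Step 3: OM = 2.6%

2.6


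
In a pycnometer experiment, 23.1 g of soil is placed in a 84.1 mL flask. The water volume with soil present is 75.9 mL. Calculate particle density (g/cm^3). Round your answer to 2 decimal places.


Step 1: Volume of solids = flask volume - water volume with soil
Step 2: V_solids = 84.1 - 75.9 = 8.2 mL
Step 3: Particle density = mass / V_solids = 23.1 / 8.2 = 2.82 g/cm^3

2.82


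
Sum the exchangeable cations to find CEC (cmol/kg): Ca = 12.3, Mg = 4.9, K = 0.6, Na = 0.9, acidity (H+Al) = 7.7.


Step 1: CEC = Ca + Mg + K + Na + (H+Al)
Step 2: CEC = 12.3 + 4.9 + 0.6 + 0.9 + 7.7
Step 3: CEC = 26.4 cmol/kg

26.4


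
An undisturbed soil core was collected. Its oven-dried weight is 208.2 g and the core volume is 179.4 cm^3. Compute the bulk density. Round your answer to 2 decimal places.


Step 1: Identify the formula: BD = dry mass / volume
Step 2: Substitute values: BD = 208.2 / 179.4
Step 3: BD = 1.16 g/cm^3

1.16


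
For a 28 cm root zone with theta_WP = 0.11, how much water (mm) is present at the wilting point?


Step 1: Water (mm) = theta_WP * depth * 10
Step 2: Water = 0.11 * 28 * 10
Step 3: Water = 30.8 mm

30.8


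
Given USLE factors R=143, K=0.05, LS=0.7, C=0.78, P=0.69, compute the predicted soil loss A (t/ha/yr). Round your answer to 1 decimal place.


Step 1: A = R * K * LS * C * P
Step 2: R * K = 143 * 0.05 = 7.15
Step 3: (R*K) * LS = 7.15 * 0.7 = 5.005
Step 4: * C * P = 5.005 * 0.78 * 0.69 = 2.7
Step 5: A = 2.7 t/(ha*yr)

2.7


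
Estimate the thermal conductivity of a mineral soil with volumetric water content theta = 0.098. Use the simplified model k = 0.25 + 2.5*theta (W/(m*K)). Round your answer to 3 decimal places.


Step 1: k = 0.25 + 2.5 * theta
Step 2: k = 0.25 + 2.5 * 0.098
Step 3: k = 0.25 + 0.245
Step 4: k = 0.495 W/(m*K)

0.495


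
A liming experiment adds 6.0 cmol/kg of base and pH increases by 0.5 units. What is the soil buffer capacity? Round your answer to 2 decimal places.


Step 1: BC = change in base / change in pH
Step 2: BC = 6.0 / 0.5
Step 3: BC = 12.0 cmol/(kg*pH unit)

12.0


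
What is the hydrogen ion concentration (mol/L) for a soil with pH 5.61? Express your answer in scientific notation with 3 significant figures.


Step 1: [H+] = 10^(-pH)
Step 2: [H+] = 10^(-5.61)
Step 3: [H+] = 2.45e-06 mol/L

2.45e-06


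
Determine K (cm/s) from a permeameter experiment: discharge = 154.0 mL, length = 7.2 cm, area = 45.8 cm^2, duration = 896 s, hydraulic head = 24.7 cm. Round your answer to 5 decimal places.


Step 1: K = Q * L / (A * t * h)
Step 2: Numerator = 154.0 * 7.2 = 1108.8
Step 3: Denominator = 45.8 * 896 * 24.7 = 1013608.96
Step 4: K = 1108.8 / 1013608.96 = 0.00109 cm/s

0.00109


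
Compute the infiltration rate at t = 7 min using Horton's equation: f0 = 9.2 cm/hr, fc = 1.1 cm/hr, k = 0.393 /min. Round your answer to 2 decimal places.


Step 1: f = fc + (f0 - fc) * exp(-k * t)
Step 2: exp(-0.393 * 7) = 0.063864
Step 3: f = 1.1 + (9.2 - 1.1) * 0.063864
Step 4: f = 1.1 + 8.1 * 0.063864
Step 5: f = 1.62 cm/hr

1.62


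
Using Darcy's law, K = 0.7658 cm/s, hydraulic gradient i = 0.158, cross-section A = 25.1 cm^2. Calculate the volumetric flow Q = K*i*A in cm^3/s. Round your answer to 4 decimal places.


Step 1: Apply Darcy's law: Q = K * i * A
Step 2: Q = 0.7658 * 0.158 * 25.1
Step 3: Q = 3.037 cm^3/s

3.037


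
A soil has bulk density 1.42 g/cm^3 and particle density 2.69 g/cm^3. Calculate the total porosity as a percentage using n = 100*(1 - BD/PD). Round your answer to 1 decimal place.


Step 1: Formula: n = 100 * (1 - BD / PD)
Step 2: n = 100 * (1 - 1.42 / 2.69)
Step 3: n = 100 * (1 - 0.52788)
Step 4: n = 47.2%

47.2


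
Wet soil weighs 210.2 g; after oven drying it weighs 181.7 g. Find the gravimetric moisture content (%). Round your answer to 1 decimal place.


Step 1: Water mass = wet - dry = 210.2 - 181.7 = 28.5 g
Step 2: w = 100 * water mass / dry mass
Step 3: w = 100 * 28.5 / 181.7 = 15.7%

15.7


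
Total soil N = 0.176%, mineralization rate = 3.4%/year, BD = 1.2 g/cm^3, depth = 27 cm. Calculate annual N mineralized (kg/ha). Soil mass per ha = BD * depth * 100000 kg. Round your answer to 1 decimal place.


Step 1: Soil mass per ha = BD * depth * 100000 = 1.2 * 27 * 100000 = 3240000 kg
Step 2: Total N pool = soil mass * N%/100 = 3240000 * 0.176/100 = 5702.4 kg/ha
Step 3: N mineralized = N pool * rate%/100 = 5702.4 * 3.4/100 = 193.9 kg/ha/yr

193.9


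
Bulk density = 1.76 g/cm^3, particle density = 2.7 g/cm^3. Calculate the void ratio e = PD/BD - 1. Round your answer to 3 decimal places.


Step 1: e = PD / BD - 1
Step 2: e = 2.7 / 1.76 - 1
Step 3: e = 1.53409 - 1
Step 4: e = 0.534

0.534


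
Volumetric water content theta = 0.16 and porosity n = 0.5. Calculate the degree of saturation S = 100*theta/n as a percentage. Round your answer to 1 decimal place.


Step 1: S = 100 * theta_v / n
Step 2: S = 100 * 0.16 / 0.5
Step 3: S = 32.0%

32.0


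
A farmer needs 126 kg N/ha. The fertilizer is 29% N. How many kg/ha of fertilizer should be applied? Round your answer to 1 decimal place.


Step 1: Fertilizer rate = target N / (N content / 100)
Step 2: Rate = 126 / (29 / 100)
Step 3: Rate = 126 / 0.29
Step 4: Rate = 434.5 kg/ha

434.5


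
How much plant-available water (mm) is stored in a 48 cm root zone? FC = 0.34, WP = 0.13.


Step 1: Available water = (FC - WP) * depth * 10
Step 2: AW = (0.34 - 0.13) * 48 * 10
Step 3: AW = 0.21 * 48 * 10
Step 4: AW = 100.8 mm

100.8


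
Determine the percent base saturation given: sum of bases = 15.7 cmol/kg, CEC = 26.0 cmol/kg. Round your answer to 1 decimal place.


Step 1: BS = 100 * (sum of bases) / CEC
Step 2: BS = 100 * 15.7 / 26.0
Step 3: BS = 60.4%

60.4


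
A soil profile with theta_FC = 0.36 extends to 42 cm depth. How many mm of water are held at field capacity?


Step 1: Water (mm) = theta_FC * depth (cm) * 10
Step 2: Water = 0.36 * 42 * 10
Step 3: Water = 151.2 mm

151.2


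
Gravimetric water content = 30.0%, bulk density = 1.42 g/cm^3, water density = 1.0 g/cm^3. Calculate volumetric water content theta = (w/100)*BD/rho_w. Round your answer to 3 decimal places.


Step 1: theta = (w / 100) * BD / rho_w
Step 2: theta = (30.0 / 100) * 1.42 / 1.0
Step 3: theta = 0.3 * 1.42
Step 4: theta = 0.426

0.426


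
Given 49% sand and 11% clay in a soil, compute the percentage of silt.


Step 1: sand + silt + clay = 100%
Step 2: silt = 100 - sand - clay
Step 3: silt = 100 - 49 - 11
Step 4: silt = 40%

40


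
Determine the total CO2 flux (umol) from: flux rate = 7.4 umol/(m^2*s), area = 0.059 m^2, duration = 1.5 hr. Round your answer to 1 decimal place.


Step 1: Convert time to seconds: 1.5 hr * 3600 = 5400.0 s
Step 2: Total = flux * area * time_s
Step 3: Total = 7.4 * 0.059 * 5400.0
Step 4: Total = 2357.6 umol

2357.6


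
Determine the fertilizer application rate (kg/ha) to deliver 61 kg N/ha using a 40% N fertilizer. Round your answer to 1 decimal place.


Step 1: Fertilizer rate = target N / (N content / 100)
Step 2: Rate = 61 / (40 / 100)
Step 3: Rate = 61 / 0.4
Step 4: Rate = 152.5 kg/ha

152.5


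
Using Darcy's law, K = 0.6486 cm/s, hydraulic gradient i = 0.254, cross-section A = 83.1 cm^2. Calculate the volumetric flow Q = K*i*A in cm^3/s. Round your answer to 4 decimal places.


Step 1: Apply Darcy's law: Q = K * i * A
Step 2: Q = 0.6486 * 0.254 * 83.1
Step 3: Q = 13.6903 cm^3/s

13.6903


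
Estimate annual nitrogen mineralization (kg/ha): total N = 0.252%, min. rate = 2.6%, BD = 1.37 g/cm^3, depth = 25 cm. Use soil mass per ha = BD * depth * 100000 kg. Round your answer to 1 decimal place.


Step 1: Soil mass per ha = BD * depth * 100000 = 1.37 * 25 * 100000 = 3425000 kg
Step 2: Total N pool = soil mass * N%/100 = 3425000 * 0.252/100 = 8631.0 kg/ha
Step 3: N mineralized = N pool * rate%/100 = 8631.0 * 2.6/100 = 224.4 kg/ha/yr

224.4


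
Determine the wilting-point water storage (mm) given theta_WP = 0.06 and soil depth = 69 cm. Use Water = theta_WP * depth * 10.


Step 1: Water (mm) = theta_WP * depth * 10
Step 2: Water = 0.06 * 69 * 10
Step 3: Water = 41.4 mm

41.4


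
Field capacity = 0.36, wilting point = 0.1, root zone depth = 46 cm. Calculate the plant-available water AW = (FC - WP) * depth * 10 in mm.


Step 1: Available water = (FC - WP) * depth * 10
Step 2: AW = (0.36 - 0.1) * 46 * 10
Step 3: AW = 0.26 * 46 * 10
Step 4: AW = 119.6 mm

119.6


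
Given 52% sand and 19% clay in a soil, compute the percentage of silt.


Step 1: sand + silt + clay = 100%
Step 2: silt = 100 - sand - clay
Step 3: silt = 100 - 52 - 19
Step 4: silt = 29%

29


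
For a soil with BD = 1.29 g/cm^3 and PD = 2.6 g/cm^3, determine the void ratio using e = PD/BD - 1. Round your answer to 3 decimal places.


Step 1: e = PD / BD - 1
Step 2: e = 2.6 / 1.29 - 1
Step 3: e = 2.0155 - 1
Step 4: e = 1.016

1.016


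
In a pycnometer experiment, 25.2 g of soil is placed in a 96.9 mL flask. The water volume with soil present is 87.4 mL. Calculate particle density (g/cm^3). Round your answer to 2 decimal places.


Step 1: Volume of solids = flask volume - water volume with soil
Step 2: V_solids = 96.9 - 87.4 = 9.5 mL
Step 3: Particle density = mass / V_solids = 25.2 / 9.5 = 2.65 g/cm^3

2.65


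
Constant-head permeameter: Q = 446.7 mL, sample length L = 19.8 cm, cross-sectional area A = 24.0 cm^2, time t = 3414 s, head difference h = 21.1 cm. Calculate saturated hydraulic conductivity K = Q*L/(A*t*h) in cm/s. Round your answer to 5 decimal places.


Step 1: K = Q * L / (A * t * h)
Step 2: Numerator = 446.7 * 19.8 = 8844.66
Step 3: Denominator = 24.0 * 3414 * 21.1 = 1728849.6
Step 4: K = 8844.66 / 1728849.6 = 0.00512 cm/s

0.00512


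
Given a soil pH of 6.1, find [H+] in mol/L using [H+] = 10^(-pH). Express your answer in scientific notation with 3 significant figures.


Step 1: [H+] = 10^(-pH)
Step 2: [H+] = 10^(-6.1)
Step 3: [H+] = 7.94e-07 mol/L

7.94e-07


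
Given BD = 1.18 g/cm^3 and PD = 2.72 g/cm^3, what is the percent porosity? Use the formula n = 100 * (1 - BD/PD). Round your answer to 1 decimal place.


Step 1: Formula: n = 100 * (1 - BD / PD)
Step 2: n = 100 * (1 - 1.18 / 2.72)
Step 3: n = 100 * (1 - 0.43382)
Step 4: n = 56.6%

56.6


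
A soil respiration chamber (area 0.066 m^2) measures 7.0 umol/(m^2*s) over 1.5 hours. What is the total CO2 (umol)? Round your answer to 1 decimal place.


Step 1: Convert time to seconds: 1.5 hr * 3600 = 5400.0 s
Step 2: Total = flux * area * time_s
Step 3: Total = 7.0 * 0.066 * 5400.0
Step 4: Total = 2494.8 umol

2494.8


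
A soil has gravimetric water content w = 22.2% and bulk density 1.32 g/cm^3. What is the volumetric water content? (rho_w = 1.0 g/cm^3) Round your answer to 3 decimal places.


Step 1: theta = (w / 100) * BD / rho_w
Step 2: theta = (22.2 / 100) * 1.32 / 1.0
Step 3: theta = 0.222 * 1.32
Step 4: theta = 0.293

0.293


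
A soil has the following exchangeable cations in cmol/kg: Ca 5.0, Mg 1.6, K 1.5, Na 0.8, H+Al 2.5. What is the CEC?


Step 1: CEC = Ca + Mg + K + Na + (H+Al)
Step 2: CEC = 5.0 + 1.6 + 1.5 + 0.8 + 2.5
Step 3: CEC = 11.4 cmol/kg

11.4


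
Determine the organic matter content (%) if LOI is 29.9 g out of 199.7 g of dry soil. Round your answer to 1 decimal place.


Step 1: OM% = 100 * LOI / sample mass
Step 2: OM = 100 * 29.9 / 199.7
Step 3: OM = 15.0%

15.0


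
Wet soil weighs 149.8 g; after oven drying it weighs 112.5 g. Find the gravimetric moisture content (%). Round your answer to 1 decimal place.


Step 1: Water mass = wet - dry = 149.8 - 112.5 = 37.3 g
Step 2: w = 100 * water mass / dry mass
Step 3: w = 100 * 37.3 / 112.5 = 33.2%

33.2


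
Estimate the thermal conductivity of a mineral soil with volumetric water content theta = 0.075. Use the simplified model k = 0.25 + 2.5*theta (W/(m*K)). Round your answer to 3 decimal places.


Step 1: k = 0.25 + 2.5 * theta
Step 2: k = 0.25 + 2.5 * 0.075
Step 3: k = 0.25 + 0.188
Step 4: k = 0.438 W/(m*K)

0.438


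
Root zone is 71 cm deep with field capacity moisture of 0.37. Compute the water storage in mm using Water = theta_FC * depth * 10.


Step 1: Water (mm) = theta_FC * depth (cm) * 10
Step 2: Water = 0.37 * 71 * 10
Step 3: Water = 262.7 mm

262.7


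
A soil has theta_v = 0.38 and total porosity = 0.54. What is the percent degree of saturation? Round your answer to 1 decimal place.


Step 1: S = 100 * theta_v / n
Step 2: S = 100 * 0.38 / 0.54
Step 3: S = 70.4%

70.4


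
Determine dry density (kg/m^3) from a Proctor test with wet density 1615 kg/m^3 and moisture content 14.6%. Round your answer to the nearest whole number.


Step 1: Dry density = wet density / (1 + w/100)
Step 2: Dry density = 1615 / (1 + 14.6/100)
Step 3: Dry density = 1615 / 1.146
Step 4: Dry density = 1409 kg/m^3

1409


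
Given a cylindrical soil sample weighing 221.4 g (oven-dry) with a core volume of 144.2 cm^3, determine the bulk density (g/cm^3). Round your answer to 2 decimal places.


Step 1: Identify the formula: BD = dry mass / volume
Step 2: Substitute values: BD = 221.4 / 144.2
Step 3: BD = 1.54 g/cm^3

1.54


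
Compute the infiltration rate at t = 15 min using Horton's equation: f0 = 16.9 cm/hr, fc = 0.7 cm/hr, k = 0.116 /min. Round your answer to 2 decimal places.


Step 1: f = fc + (f0 - fc) * exp(-k * t)
Step 2: exp(-0.116 * 15) = 0.17552
Step 3: f = 0.7 + (16.9 - 0.7) * 0.17552
Step 4: f = 0.7 + 16.2 * 0.17552
Step 5: f = 3.54 cm/hr

3.54


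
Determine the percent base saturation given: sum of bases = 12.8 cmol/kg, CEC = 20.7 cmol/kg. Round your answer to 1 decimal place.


Step 1: BS = 100 * (sum of bases) / CEC
Step 2: BS = 100 * 12.8 / 20.7
Step 3: BS = 61.8%

61.8


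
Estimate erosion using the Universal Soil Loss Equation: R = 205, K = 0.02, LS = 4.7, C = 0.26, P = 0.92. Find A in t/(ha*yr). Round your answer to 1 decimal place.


Step 1: A = R * K * LS * C * P
Step 2: R * K = 205 * 0.02 = 4.1
Step 3: (R*K) * LS = 4.1 * 4.7 = 19.27
Step 4: * C * P = 19.27 * 0.26 * 0.92 = 4.6
Step 5: A = 4.6 t/(ha*yr)

4.6


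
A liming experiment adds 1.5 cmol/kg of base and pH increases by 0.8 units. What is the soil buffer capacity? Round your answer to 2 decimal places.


Step 1: BC = change in base / change in pH
Step 2: BC = 1.5 / 0.8
Step 3: BC = 1.88 cmol/(kg*pH unit)

1.88


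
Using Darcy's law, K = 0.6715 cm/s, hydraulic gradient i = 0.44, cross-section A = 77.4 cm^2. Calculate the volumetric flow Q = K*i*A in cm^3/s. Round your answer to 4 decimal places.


Step 1: Apply Darcy's law: Q = K * i * A
Step 2: Q = 0.6715 * 0.44 * 77.4
Step 3: Q = 22.8686 cm^3/s

22.8686


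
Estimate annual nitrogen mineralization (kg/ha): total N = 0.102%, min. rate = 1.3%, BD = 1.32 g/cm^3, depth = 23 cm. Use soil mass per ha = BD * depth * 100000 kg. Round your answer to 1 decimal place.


Step 1: Soil mass per ha = BD * depth * 100000 = 1.32 * 23 * 100000 = 3036000 kg
Step 2: Total N pool = soil mass * N%/100 = 3036000 * 0.102/100 = 3096.72 kg/ha
Step 3: N mineralized = N pool * rate%/100 = 3096.72 * 1.3/100 = 40.3 kg/ha/yr

40.3


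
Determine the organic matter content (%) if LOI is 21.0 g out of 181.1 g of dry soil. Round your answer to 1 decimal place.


Step 1: OM% = 100 * LOI / sample mass
Step 2: OM = 100 * 21.0 / 181.1
Step 3: OM = 11.6%

11.6


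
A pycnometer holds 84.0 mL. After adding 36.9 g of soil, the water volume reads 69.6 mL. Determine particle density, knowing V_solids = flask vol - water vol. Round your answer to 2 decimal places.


Step 1: Volume of solids = flask volume - water volume with soil
Step 2: V_solids = 84.0 - 69.6 = 14.4 mL
Step 3: Particle density = mass / V_solids = 36.9 / 14.4 = 2.56 g/cm^3

2.56


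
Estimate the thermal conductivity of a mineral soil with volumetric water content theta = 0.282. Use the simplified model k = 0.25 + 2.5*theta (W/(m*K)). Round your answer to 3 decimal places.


Step 1: k = 0.25 + 2.5 * theta
Step 2: k = 0.25 + 2.5 * 0.282
Step 3: k = 0.25 + 0.705
Step 4: k = 0.955 W/(m*K)

0.955


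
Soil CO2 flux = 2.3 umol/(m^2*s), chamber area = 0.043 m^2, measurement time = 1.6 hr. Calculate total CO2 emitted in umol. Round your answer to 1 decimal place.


Step 1: Convert time to seconds: 1.6 hr * 3600 = 5760.0 s
Step 2: Total = flux * area * time_s
Step 3: Total = 2.3 * 0.043 * 5760.0
Step 4: Total = 569.7 umol

569.7


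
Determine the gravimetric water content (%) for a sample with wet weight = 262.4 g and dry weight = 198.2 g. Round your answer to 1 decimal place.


Step 1: Water mass = wet - dry = 262.4 - 198.2 = 64.2 g
Step 2: w = 100 * water mass / dry mass
Step 3: w = 100 * 64.2 / 198.2 = 32.4%

32.4


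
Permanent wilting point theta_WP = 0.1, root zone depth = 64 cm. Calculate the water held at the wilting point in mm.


Step 1: Water (mm) = theta_WP * depth * 10
Step 2: Water = 0.1 * 64 * 10
Step 3: Water = 64.0 mm

64.0


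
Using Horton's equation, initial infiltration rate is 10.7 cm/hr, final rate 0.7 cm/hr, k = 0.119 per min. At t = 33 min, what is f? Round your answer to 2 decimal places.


Step 1: f = fc + (f0 - fc) * exp(-k * t)
Step 2: exp(-0.119 * 33) = 0.019703
Step 3: f = 0.7 + (10.7 - 0.7) * 0.019703
Step 4: f = 0.7 + 10.0 * 0.019703
Step 5: f = 0.9 cm/hr

0.9


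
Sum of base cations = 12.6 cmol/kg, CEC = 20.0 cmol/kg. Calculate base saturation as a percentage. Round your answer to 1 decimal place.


Step 1: BS = 100 * (sum of bases) / CEC
Step 2: BS = 100 * 12.6 / 20.0
Step 3: BS = 63.0%

63.0


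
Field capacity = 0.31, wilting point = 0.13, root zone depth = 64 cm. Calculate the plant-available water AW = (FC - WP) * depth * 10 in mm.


Step 1: Available water = (FC - WP) * depth * 10
Step 2: AW = (0.31 - 0.13) * 64 * 10
Step 3: AW = 0.18 * 64 * 10
Step 4: AW = 115.2 mm

115.2


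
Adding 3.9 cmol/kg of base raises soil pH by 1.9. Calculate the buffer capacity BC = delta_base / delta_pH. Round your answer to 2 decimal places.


Step 1: BC = change in base / change in pH
Step 2: BC = 3.9 / 1.9
Step 3: BC = 2.05 cmol/(kg*pH unit)

2.05


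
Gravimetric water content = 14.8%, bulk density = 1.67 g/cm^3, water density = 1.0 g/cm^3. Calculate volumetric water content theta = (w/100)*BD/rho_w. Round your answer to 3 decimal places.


Step 1: theta = (w / 100) * BD / rho_w
Step 2: theta = (14.8 / 100) * 1.67 / 1.0
Step 3: theta = 0.148 * 1.67
Step 4: theta = 0.247

0.247


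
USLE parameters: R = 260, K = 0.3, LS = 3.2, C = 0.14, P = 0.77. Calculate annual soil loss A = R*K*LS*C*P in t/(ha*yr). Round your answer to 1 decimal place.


Step 1: A = R * K * LS * C * P
Step 2: R * K = 260 * 0.3 = 78.0
Step 3: (R*K) * LS = 78.0 * 3.2 = 249.6
Step 4: * C * P = 249.6 * 0.14 * 0.77 = 26.9
Step 5: A = 26.9 t/(ha*yr)

26.9


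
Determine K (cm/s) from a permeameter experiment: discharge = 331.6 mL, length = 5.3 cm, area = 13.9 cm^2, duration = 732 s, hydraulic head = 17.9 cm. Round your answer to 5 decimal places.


Step 1: K = Q * L / (A * t * h)
Step 2: Numerator = 331.6 * 5.3 = 1757.48
Step 3: Denominator = 13.9 * 732 * 17.9 = 182128.92
Step 4: K = 1757.48 / 182128.92 = 0.00965 cm/s

0.00965


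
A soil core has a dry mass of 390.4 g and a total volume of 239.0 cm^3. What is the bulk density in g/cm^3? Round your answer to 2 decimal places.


Step 1: Identify the formula: BD = dry mass / volume
Step 2: Substitute values: BD = 390.4 / 239.0
Step 3: BD = 1.63 g/cm^3

1.63


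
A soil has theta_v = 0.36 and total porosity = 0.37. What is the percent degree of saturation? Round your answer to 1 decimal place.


Step 1: S = 100 * theta_v / n
Step 2: S = 100 * 0.36 / 0.37
Step 3: S = 97.3%

97.3


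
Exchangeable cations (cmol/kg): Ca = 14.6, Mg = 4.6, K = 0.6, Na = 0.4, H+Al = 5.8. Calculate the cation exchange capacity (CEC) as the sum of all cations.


Step 1: CEC = Ca + Mg + K + Na + (H+Al)
Step 2: CEC = 14.6 + 4.6 + 0.6 + 0.4 + 5.8
Step 3: CEC = 26.0 cmol/kg

26.0


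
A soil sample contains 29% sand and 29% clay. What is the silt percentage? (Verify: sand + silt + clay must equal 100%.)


Step 1: sand + silt + clay = 100%
Step 2: silt = 100 - sand - clay
Step 3: silt = 100 - 29 - 29
Step 4: silt = 42%

42


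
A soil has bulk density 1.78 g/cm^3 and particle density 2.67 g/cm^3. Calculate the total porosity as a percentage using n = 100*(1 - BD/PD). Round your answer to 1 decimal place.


Step 1: Formula: n = 100 * (1 - BD / PD)
Step 2: n = 100 * (1 - 1.78 / 2.67)
Step 3: n = 100 * (1 - 0.66667)
Step 4: n = 33.3%

33.3


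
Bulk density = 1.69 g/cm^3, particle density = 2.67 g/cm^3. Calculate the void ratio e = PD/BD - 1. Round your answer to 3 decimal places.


Step 1: e = PD / BD - 1
Step 2: e = 2.67 / 1.69 - 1
Step 3: e = 1.57988 - 1
Step 4: e = 0.58

0.58


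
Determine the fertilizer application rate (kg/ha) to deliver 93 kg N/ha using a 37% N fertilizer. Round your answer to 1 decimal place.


Step 1: Fertilizer rate = target N / (N content / 100)
Step 2: Rate = 93 / (37 / 100)
Step 3: Rate = 93 / 0.37
Step 4: Rate = 251.4 kg/ha

251.4


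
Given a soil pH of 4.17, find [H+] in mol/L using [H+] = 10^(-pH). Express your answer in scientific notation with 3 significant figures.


Step 1: [H+] = 10^(-pH)
Step 2: [H+] = 10^(-4.17)
Step 3: [H+] = 6.76e-05 mol/L

6.76e-05


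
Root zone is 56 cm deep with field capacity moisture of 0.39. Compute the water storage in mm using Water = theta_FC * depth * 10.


Step 1: Water (mm) = theta_FC * depth (cm) * 10
Step 2: Water = 0.39 * 56 * 10
Step 3: Water = 218.4 mm

218.4


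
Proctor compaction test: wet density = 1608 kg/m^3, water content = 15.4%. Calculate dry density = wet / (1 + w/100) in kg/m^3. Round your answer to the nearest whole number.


Step 1: Dry density = wet density / (1 + w/100)
Step 2: Dry density = 1608 / (1 + 15.4/100)
Step 3: Dry density = 1608 / 1.154
Step 4: Dry density = 1393 kg/m^3

1393
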